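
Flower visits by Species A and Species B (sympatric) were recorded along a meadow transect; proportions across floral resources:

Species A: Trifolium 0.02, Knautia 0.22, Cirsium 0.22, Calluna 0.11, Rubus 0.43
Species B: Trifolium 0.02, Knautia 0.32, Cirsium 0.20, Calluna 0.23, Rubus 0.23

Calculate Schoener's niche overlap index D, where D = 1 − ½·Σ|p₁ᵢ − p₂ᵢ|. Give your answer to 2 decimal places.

0.78

Σ|p₁ᵢ − p₂ᵢ| = 0.00 + 0.10 + 0.02 + 0.12 + 0.20 = 0.44
D = 1 − ½ × 0.44 = 1 − 0.220 = 0.7800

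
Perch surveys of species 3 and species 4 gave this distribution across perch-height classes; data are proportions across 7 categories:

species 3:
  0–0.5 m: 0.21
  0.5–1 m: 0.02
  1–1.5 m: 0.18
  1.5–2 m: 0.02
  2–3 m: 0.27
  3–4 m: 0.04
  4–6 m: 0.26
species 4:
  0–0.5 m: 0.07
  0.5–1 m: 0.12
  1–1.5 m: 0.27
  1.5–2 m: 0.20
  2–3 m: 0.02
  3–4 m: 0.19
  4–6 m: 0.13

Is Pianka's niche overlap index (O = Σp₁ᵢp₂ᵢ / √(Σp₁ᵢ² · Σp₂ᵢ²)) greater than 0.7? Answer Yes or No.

Σ p₁ᵢp₂ᵢ = 0.0147 + 0.0024 + 0.0486 + 0.0040 + 0.0054 + 0.0076 + 0.0338 = 0.1165
Σp_1ᵢ² = 0.21² + 0.02² + 0.18² + 0.02² + 0.27² + 0.04² + 0.26² = 0.0441 + 0.0004 + 0.0324 + 0.0004 + 0.0729 + 0.0016 + 0.0676 = 0.2194
Σp_2ᵢ² = 0.07² + 0.12² + 0.27² + 0.20² + 0.02² + 0.19² + 0.13² = 0.0049 + 0.0144 + 0.0729 + 0.0400 + 0.0004 + 0.0361 + 0.0169 = 0.1856
O = 0.1165 / √(0.2194 × 0.1856) = 0.1165 / 0.20179 = 0.5773
O = 0.5773 < 0.7 → No.

No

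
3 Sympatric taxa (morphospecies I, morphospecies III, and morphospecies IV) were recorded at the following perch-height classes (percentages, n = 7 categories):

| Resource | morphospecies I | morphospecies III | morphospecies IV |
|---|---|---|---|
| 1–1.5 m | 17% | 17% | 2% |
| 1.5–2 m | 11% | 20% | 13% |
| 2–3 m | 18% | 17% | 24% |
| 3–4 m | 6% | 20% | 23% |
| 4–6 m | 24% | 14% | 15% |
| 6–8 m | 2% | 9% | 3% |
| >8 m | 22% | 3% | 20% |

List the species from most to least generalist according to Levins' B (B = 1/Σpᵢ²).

morphospecies III > morphospecies I > morphospecies IV

Convert percentages to proportions (divide by 100).
Σp_Iᵢ² = 0.17² + 0.11² + 0.18² + 0.06² + 0.24² + 0.02² + 0.22² = 0.0289 + 0.0121 + 0.0324 + 0.0036 + 0.0576 + 0.0004 + 0.0484 = 0.1834
B_I = 1 / 0.1834 = 5.4526
Σp_IIIᵢ² = 0.17² + 0.20² + 0.17² + 0.20² + 0.14² + 0.09² + 0.03² = 0.0289 + 0.0400 + 0.0289 + 0.0400 + 0.0196 + 0.0081 + 0.0009 = 0.1664
B_III = 1 / 0.1664 = 6.0096
Σp_IVᵢ² = 0.02² + 0.13² + 0.24² + 0.23² + 0.15² + 0.03² + 0.20² = 0.0004 + 0.0169 + 0.0576 + 0.0529 + 0.0225 + 0.0009 + 0.0400 = 0.1912
B_IV = 1 / 0.1912 = 5.2301
Ranking by B (broadest → narrowest): morphospecies III (6.01) > morphospecies I (5.45) > morphospecies IV (5.23)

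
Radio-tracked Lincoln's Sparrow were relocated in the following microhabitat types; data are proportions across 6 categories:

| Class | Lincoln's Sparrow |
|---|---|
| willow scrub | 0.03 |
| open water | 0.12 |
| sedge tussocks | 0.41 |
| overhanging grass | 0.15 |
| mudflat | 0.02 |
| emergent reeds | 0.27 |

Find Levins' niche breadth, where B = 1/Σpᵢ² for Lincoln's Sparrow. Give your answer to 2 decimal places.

Σpᵢ² = 0.03² + 0.12² + 0.41² + 0.15² + 0.02² + 0.27² = 0.0009 + 0.0144 + 0.1681 + 0.0225 + 0.0004 + 0.0729 = 0.2792
B = 1 / 0.2792 = 3.5817

3.58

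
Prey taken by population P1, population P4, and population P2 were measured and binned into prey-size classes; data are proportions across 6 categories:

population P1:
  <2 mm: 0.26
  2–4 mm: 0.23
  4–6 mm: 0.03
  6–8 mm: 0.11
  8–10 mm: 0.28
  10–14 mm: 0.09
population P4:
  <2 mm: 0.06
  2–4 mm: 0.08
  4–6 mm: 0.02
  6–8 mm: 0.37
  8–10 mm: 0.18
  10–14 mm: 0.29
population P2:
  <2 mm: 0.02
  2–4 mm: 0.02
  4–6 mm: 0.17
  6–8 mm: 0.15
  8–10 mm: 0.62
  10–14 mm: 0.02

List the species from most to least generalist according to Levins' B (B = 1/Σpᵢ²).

population P1 > population P4 > population P2

Σp_P1ᵢ² = 0.26² + 0.23² + 0.03² + 0.11² + 0.28² + 0.09² = 0.0676 + 0.0529 + 0.0009 + 0.0121 + 0.0784 + 0.0081 = 0.2200
B_P1 = 1 / 0.2200 = 4.5455
Σp_P4ᵢ² = 0.06² + 0.08² + 0.02² + 0.37² + 0.18² + 0.29² = 0.0036 + 0.0064 + 0.0004 + 0.1369 + 0.0324 + 0.0841 = 0.2638
B_P4 = 1 / 0.2638 = 3.7908
Σp_P2ᵢ² = 0.02² + 0.02² + 0.17² + 0.15² + 0.62² + 0.02² = 0.0004 + 0.0004 + 0.0289 + 0.0225 + 0.3844 + 0.0004 = 0.4370
B_P2 = 1 / 0.4370 = 2.2883
Ranking by B (broadest → narrowest): population P1 (4.55) > population P4 (3.79) > population P2 (2.29)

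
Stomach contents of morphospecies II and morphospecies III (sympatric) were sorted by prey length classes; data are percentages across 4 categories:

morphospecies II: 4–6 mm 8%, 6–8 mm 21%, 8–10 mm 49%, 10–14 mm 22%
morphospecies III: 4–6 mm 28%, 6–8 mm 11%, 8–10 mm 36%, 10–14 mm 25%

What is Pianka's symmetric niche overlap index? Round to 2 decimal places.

0.89

Convert percentages to proportions (divide by 100).
Σ p₁ᵢp₂ᵢ = 0.0224 + 0.0231 + 0.1764 + 0.0550 = 0.2769
Σp_1ᵢ² = 0.08² + 0.21² + 0.49² + 0.22² = 0.0064 + 0.0441 + 0.2401 + 0.0484 = 0.3390
Σp_2ᵢ² = 0.28² + 0.11² + 0.36² + 0.25² = 0.0784 + 0.0121 + 0.1296 + 0.0625 = 0.2826
O = 0.2769 / √(0.3390 × 0.2826) = 0.2769 / 0.30952 = 0.8946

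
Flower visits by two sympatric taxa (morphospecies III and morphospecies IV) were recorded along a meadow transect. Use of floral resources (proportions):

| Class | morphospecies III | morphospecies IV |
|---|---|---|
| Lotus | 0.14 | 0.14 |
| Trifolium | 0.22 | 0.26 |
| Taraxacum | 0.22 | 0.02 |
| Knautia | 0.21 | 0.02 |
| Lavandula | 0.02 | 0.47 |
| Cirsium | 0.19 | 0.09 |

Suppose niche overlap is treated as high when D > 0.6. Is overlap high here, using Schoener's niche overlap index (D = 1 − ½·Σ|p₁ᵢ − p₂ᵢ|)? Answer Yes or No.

Σ|p₁ᵢ − p₂ᵢ| = 0.00 + 0.04 + 0.20 + 0.19 + 0.45 + 0.10 = 0.98
D = 1 − ½ × 0.98 = 1 − 0.490 = 0.5100
D = 0.5100 < 0.6 → No.

No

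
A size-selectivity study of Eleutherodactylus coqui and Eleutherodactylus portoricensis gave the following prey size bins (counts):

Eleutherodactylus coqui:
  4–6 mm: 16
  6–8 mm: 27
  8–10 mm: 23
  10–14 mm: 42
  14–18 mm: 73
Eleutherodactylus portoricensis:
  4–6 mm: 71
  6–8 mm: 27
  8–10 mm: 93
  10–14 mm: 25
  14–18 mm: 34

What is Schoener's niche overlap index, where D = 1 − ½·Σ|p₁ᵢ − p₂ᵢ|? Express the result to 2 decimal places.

Proportions for Eleutherodactylus coqui (n=181): 16/181=0.0884, 27/181=0.1492, 23/181=0.1271, 42/181=0.2320, 73/181=0.4033
Proportions for Eleutherodactylus portoricensis (n=250): 71/250=0.2840, 27/250=0.1080, 93/250=0.3720, 25/250=0.1000, 34/250=0.1360
Σ|p₁ᵢ − p₂ᵢ| = 0.1956 + 0.0412 + 0.2449 + 0.1320 + 0.2673 = 0.8810
D = 1 − ½ × 0.8810 = 1 − 0.44050 = 0.55950

0.56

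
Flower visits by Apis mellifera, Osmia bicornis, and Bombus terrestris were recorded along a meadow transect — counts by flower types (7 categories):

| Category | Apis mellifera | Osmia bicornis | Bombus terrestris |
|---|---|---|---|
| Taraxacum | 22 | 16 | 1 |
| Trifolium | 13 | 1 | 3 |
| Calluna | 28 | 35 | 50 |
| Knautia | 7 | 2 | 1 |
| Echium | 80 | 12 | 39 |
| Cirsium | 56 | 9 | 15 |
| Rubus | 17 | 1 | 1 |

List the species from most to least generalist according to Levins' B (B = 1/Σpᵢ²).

Proportions for Apis mellifera (n=223): 22/223=0.0987, 13/223=0.0583, 28/223=0.1256, 7/223=0.0314, 80/223=0.3587, 56/223=0.2511, 17/223=0.0762
Proportions for Osmia bicornis (n=76): 16/76=0.2105, 1/76=0.0132, 35/76=0.4605, 2/76=0.0263, 12/76=0.1579, 9/76=0.1184, 1/76=0.0132
Proportions for Bombus terrestris (n=110): 1/110=0.0091, 3/110=0.0273, 50/110=0.4545, 1/110=0.0091, 39/110=0.3545, 15/110=0.1364, 1/110=0.0091
Σp_mellᵢ² = 0.0987² + 0.0583² + 0.1256² + 0.0314² + 0.3587² + 0.2511² + 0.0762² = 0.009742 + 0.003399 + 0.015775 + 0.000986 + 0.128666 + 0.063051 + 0.005806 = 0.227425
B_mell = 1 / 0.227425 = 4.3971
Σp_bicoᵢ² = 0.2105² + 0.0132² + 0.4605² + 0.0263² + 0.1579² + 0.1184² + 0.0132² = 0.044310 + 0.000174 + 0.212060 + 0.000692 + 0.024932 + 0.014019 + 0.000174 = 0.296361
B_bico = 1 / 0.296361 = 3.3743
Σp_terrᵢ² = 0.0091² + 0.0273² + 0.4545² + 0.0091² + 0.3545² + 0.1364² + 0.0091² = 0.000083 + 0.000745 + 0.206570 + 0.000083 + 0.125670 + 0.018605 + 0.000083 = 0.351839
B_terr = 1 / 0.351839 = 2.8422
Ranking by B (broadest → narrowest): Apis mellifera (4.40) > Osmia bicornis (3.37) > Bombus terrestris (2.84)

Apis mellifera > Osmia bicornis > Bombus terrestris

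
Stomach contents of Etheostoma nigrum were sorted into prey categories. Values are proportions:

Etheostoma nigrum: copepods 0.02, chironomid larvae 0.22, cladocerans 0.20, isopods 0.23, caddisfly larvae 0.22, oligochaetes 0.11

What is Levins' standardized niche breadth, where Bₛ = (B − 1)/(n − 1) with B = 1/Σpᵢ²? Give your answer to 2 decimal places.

0.79

Σpᵢ² = 0.02² + 0.22² + 0.20² + 0.23² + 0.22² + 0.11² = 0.0004 + 0.0484 + 0.0400 + 0.0529 + 0.0484 + 0.0121 = 0.2022
B = 1 / 0.2022 = 4.9456
Bₛ = (B − 1)/(n − 1) = (4.9456 − 1)/(6 − 1) = 3.9456/5 = 0.7891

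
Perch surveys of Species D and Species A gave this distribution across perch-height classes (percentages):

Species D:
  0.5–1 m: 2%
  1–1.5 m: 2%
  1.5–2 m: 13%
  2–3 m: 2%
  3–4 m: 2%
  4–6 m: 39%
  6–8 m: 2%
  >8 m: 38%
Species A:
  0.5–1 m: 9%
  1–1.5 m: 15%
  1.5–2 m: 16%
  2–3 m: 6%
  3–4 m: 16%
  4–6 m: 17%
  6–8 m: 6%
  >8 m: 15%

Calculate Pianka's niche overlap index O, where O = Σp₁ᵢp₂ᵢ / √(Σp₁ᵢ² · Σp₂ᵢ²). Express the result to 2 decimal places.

Convert percentages to proportions (divide by 100).
Σ p₁ᵢp₂ᵢ = 0.0018 + 0.0030 + 0.0208 + 0.0012 + 0.0032 + 0.0663 + 0.0012 + 0.0570 = 0.1545
Σp_1ᵢ² = 0.02² + 0.02² + 0.13² + 0.02² + 0.02² + 0.39² + 0.02² + 0.38² = 0.0004 + 0.0004 + 0.0169 + 0.0004 + 0.0004 + 0.1521 + 0.0004 + 0.1444 = 0.3154
Σp_2ᵢ² = 0.09² + 0.15² + 0.16² + 0.06² + 0.16² + 0.17² + 0.06² + 0.15² = 0.0081 + 0.0225 + 0.0256 + 0.0036 + 0.0256 + 0.0289 + 0.0036 + 0.0225 = 0.1404
O = 0.1545 / √(0.3154 × 0.1404) = 0.1545 / 0.21043 = 0.7342

0.73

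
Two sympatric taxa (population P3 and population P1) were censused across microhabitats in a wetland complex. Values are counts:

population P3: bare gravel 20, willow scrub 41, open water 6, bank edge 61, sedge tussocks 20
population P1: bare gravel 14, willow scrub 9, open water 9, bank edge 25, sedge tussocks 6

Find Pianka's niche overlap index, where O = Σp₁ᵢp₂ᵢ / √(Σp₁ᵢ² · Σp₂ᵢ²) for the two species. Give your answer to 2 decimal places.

0.93

Proportions for population P3 (n=148): 20/148=0.1351, 41/148=0.2770, 6/148=0.0405, 61/148=0.4122, 20/148=0.1351
Proportions for population P1 (n=63): 14/63=0.2222, 9/63=0.1429, 9/63=0.1429, 25/63=0.3968, 6/63=0.0952
Σ p₁ᵢp₂ᵢ = 0.030019 + 0.039583 + 0.005787 + 0.163561 + 0.012862 = 0.251812
Σp_1ᵢ² = 0.1351² + 0.2770² + 0.0405² + 0.4122² + 0.1351² = 0.018252 + 0.076729 + 0.001640 + 0.169909 + 0.018252 = 0.284782
Σp_2ᵢ² = 0.2222² + 0.1429² + 0.1429² + 0.3968² + 0.0952² = 0.049373 + 0.020420 + 0.020420 + 0.157450 + 0.009063 = 0.256726
O = 0.251812 / √(0.284782 × 0.256726) = 0.251812 / 0.2703904 = 0.9313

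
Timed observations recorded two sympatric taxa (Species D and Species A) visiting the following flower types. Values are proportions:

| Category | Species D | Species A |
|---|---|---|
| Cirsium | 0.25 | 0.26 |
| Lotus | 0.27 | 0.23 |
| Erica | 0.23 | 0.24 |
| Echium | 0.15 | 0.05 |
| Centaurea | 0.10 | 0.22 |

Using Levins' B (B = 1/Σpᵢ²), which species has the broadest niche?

Σp_Dᵢ² = 0.25² + 0.27² + 0.23² + 0.15² + 0.10² = 0.0625 + 0.0729 + 0.0529 + 0.0225 + 0.0100 = 0.2208
B_D = 1 / 0.2208 = 4.5290
Σp_Aᵢ² = 0.26² + 0.23² + 0.24² + 0.05² + 0.22² = 0.0676 + 0.0529 + 0.0576 + 0.0025 + 0.0484 = 0.2290
B_A = 1 / 0.2290 = 4.3668
Highest B → broadest niche (most generalist): Species D (B = 4.53).

Species D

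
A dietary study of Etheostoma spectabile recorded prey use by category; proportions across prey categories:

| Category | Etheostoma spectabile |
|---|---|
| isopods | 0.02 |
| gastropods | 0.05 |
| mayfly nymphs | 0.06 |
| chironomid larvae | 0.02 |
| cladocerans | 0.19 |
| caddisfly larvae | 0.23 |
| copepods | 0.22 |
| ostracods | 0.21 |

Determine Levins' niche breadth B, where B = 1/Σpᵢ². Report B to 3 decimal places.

5.308

Σpᵢ² = 0.02² + 0.05² + 0.06² + 0.02² + 0.19² + 0.23² + 0.22² + 0.21² = 0.0004 + 0.0025 + 0.0036 + 0.0004 + 0.0361 + 0.0529 + 0.0484 + 0.0441 = 0.1884
B = 1 / 0.1884 = 5.30786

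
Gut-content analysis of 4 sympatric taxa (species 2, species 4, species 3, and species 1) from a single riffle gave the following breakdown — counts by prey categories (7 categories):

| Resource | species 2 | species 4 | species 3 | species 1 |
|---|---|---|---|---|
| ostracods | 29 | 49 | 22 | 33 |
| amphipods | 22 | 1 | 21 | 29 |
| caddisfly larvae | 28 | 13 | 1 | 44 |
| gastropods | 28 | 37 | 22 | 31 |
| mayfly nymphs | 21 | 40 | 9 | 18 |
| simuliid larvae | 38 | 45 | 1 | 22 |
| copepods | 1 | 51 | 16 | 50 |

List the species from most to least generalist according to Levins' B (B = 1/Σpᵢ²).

species 1 > species 2 > species 4 > species 3

Proportions for species 2 (n=167): 29/167=0.1737, 22/167=0.1317, 28/167=0.1677, 28/167=0.1677, 21/167=0.1257, 38/167=0.2275, 1/167=0.0060
Proportions for species 4 (n=236): 49/236=0.2076, 1/236=0.0042, 13/236=0.0551, 37/236=0.1568, 40/236=0.1695, 45/236=0.1907, 51/236=0.2161
Proportions for species 3 (n=92): 22/92=0.2391, 21/92=0.2283, 1/92=0.0109, 22/92=0.2391, 9/92=0.0978, 1/92=0.0109, 16/92=0.1739
Proportions for species 1 (n=227): 33/227=0.1454, 29/227=0.1278, 44/227=0.1938, 31/227=0.1366, 18/227=0.0793, 22/227=0.0969, 50/227=0.2203
Σp_2ᵢ² = 0.1737² + 0.1317² + 0.1677² + 0.1677² + 0.1257² + 0.2275² + 0.0060² = 0.030172 + 0.017345 + 0.028123 + 0.028123 + 0.015800 + 0.051756 + 0.000036 = 0.171355
B_2 = 1 / 0.171355 = 5.8358
Σp_4ᵢ² = 0.2076² + 0.0042² + 0.0551² + 0.1568² + 0.1695² + 0.1907² + 0.2161² = 0.043098 + 0.000018 + 0.003036 + 0.024586 + 0.028730 + 0.036366 + 0.046699 = 0.182533
B_4 = 1 / 0.182533 = 5.4785
Σp_3ᵢ² = 0.2391² + 0.2283² + 0.0109² + 0.2391² + 0.0978² + 0.0109² + 0.1739² = 0.057169 + 0.052121 + 0.000119 + 0.057169 + 0.009565 + 0.000119 + 0.030241 = 0.206503
B_3 = 1 / 0.206503 = 4.8425
Σp_1ᵢ² = 0.1454² + 0.1278² + 0.1938² + 0.1366² + 0.0793² + 0.0969² + 0.2203² = 0.021141 + 0.016333 + 0.037558 + 0.018660 + 0.006288 + 0.009390 + 0.048532 = 0.157902
B_1 = 1 / 0.157902 = 6.3330
Ranking by B (broadest → narrowest): species 1 (6.33) > species 2 (5.84) > species 4 (5.48) > species 3 (4.84)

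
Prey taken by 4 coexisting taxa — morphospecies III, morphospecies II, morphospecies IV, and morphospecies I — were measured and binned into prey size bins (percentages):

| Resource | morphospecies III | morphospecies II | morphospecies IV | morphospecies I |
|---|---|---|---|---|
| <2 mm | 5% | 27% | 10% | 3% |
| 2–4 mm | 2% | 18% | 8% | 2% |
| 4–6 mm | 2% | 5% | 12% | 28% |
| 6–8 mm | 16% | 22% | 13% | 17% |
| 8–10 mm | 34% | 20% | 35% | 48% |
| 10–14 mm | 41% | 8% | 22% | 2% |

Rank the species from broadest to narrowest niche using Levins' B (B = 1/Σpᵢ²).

morphospecies II > morphospecies IV > morphospecies III > morphospecies I

Convert percentages to proportions (divide by 100).
Σp_IIIᵢ² = 0.05² + 0.02² + 0.02² + 0.16² + 0.34² + 0.41² = 0.0025 + 0.0004 + 0.0004 + 0.0256 + 0.1156 + 0.1681 = 0.3126
B_III = 1 / 0.3126 = 3.1990
Σp_IIᵢ² = 0.27² + 0.18² + 0.05² + 0.22² + 0.20² + 0.08² = 0.0729 + 0.0324 + 0.0025 + 0.0484 + 0.0400 + 0.0064 = 0.2026
B_II = 1 / 0.2026 = 4.9358
Σp_IVᵢ² = 0.10² + 0.08² + 0.12² + 0.13² + 0.35² + 0.22² = 0.0100 + 0.0064 + 0.0144 + 0.0169 + 0.1225 + 0.0484 = 0.2186
B_IV = 1 / 0.2186 = 4.5746
Σp_Iᵢ² = 0.03² + 0.02² + 0.28² + 0.17² + 0.48² + 0.02² = 0.0009 + 0.0004 + 0.0784 + 0.0289 + 0.2304 + 0.0004 = 0.3394
B_I = 1 / 0.3394 = 2.9464
Ranking by B (broadest → narrowest): morphospecies II (4.94) > morphospecies IV (4.57) > morphospecies III (3.20) > morphospecies I (2.95)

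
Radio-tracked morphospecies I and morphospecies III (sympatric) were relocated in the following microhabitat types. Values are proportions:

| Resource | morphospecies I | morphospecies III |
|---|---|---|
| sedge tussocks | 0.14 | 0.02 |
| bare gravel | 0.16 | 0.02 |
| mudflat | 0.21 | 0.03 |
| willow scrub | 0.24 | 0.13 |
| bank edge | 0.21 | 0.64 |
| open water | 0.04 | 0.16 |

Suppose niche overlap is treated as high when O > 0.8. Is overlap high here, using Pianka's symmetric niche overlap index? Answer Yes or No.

Σ p₁ᵢp₂ᵢ = 0.0028 + 0.0032 + 0.0063 + 0.0312 + 0.1344 + 0.0064 = 0.1843
Σp_1ᵢ² = 0.14² + 0.16² + 0.21² + 0.24² + 0.21² + 0.04² = 0.0196 + 0.0256 + 0.0441 + 0.0576 + 0.0441 + 0.0016 = 0.1926
Σp_2ᵢ² = 0.02² + 0.02² + 0.03² + 0.13² + 0.64² + 0.16² = 0.0004 + 0.0004 + 0.0009 + 0.0169 + 0.4096 + 0.0256 = 0.4538
O = 0.1843 / √(0.1926 × 0.4538) = 0.1843 / 0.29564 = 0.6234
O = 0.6234 < 0.8 → No.

No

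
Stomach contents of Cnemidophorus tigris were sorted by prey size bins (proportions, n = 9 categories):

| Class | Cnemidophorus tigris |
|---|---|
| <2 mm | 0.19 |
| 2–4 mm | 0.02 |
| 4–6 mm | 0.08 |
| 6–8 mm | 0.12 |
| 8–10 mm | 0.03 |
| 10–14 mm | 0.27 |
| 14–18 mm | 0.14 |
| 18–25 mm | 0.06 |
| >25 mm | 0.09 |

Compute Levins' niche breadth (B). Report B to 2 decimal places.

Σpᵢ² = 0.19² + 0.02² + 0.08² + 0.12² + 0.03² + 0.27² + 0.14² + 0.06² + 0.09² = 0.0361 + 0.0004 + 0.0064 + 0.0144 + 0.0009 + 0.0729 + 0.0196 + 0.0036 + 0.0081 = 0.1624
B = 1 / 0.1624 = 6.1576

6.16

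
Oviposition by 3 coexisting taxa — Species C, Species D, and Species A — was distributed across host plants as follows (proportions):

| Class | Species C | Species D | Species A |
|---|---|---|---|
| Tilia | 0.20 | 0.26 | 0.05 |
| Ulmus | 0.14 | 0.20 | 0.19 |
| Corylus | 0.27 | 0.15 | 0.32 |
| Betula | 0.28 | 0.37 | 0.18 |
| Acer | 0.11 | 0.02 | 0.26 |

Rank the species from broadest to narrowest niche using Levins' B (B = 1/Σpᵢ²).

Σp_Cᵢ² = 0.20² + 0.14² + 0.27² + 0.28² + 0.11² = 0.0400 + 0.0196 + 0.0729 + 0.0784 + 0.0121 = 0.2230
B_C = 1 / 0.2230 = 4.4843
Σp_Dᵢ² = 0.26² + 0.20² + 0.15² + 0.37² + 0.02² = 0.0676 + 0.0400 + 0.0225 + 0.1369 + 0.0004 = 0.2674
B_D = 1 / 0.2674 = 3.7397
Σp_Aᵢ² = 0.05² + 0.19² + 0.32² + 0.18² + 0.26² = 0.0025 + 0.0361 + 0.1024 + 0.0324 + 0.0676 = 0.2410
B_A = 1 / 0.2410 = 4.1494
Ranking by B (broadest → narrowest): Species C (4.48) > Species A (4.15) > Species D (3.74)

Species C > Species A > Species D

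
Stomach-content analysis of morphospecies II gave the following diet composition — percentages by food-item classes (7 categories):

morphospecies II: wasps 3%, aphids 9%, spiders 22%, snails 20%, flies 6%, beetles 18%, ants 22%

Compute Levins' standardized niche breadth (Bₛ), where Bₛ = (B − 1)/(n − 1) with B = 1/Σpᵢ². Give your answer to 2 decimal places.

0.75

Convert percentages to proportions (divide by 100).
Σpᵢ² = 0.03² + 0.09² + 0.22² + 0.20² + 0.06² + 0.18² + 0.22² = 0.0009 + 0.0081 + 0.0484 + 0.0400 + 0.0036 + 0.0324 + 0.0484 = 0.1818
B = 1 / 0.1818 = 5.5006
Bₛ = (B − 1)/(n − 1) = (5.5006 − 1)/(7 − 1) = 4.5006/6 = 0.7501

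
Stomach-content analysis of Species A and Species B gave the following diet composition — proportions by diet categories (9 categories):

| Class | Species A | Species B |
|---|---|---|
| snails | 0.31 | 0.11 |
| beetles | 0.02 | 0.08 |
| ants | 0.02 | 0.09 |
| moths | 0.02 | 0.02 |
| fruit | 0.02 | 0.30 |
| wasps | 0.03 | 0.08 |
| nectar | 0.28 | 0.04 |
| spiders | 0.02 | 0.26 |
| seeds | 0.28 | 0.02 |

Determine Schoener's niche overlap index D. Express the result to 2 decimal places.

0.30

Σ|p₁ᵢ − p₂ᵢ| = 0.20 + 0.06 + 0.07 + 0.00 + 0.28 + 0.05 + 0.24 + 0.24 + 0.26 = 1.40
D = 1 − ½ × 1.40 = 1 − 0.700 = 0.3000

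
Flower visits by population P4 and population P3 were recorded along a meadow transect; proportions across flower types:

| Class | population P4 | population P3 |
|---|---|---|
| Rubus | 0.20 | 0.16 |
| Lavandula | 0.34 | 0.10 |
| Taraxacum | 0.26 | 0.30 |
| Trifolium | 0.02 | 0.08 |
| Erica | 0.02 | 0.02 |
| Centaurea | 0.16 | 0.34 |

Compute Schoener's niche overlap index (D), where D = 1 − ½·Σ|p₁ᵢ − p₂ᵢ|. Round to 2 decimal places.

0.72

Σ|p₁ᵢ − p₂ᵢ| = 0.04 + 0.24 + 0.04 + 0.06 + 0.00 + 0.18 = 0.56
D = 1 − ½ × 0.56 = 1 − 0.280 = 0.7200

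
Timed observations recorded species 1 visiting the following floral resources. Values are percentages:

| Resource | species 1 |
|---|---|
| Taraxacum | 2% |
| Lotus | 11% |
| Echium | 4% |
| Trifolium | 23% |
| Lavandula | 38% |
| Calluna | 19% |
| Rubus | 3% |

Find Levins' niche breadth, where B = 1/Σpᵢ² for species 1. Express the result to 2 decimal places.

4.03

Convert percentages to proportions (divide by 100).
Σpᵢ² = 0.02² + 0.11² + 0.04² + 0.23² + 0.38² + 0.19² + 0.03² = 0.0004 + 0.0121 + 0.0016 + 0.0529 + 0.1444 + 0.0361 + 0.0009 = 0.2484
B = 1 / 0.2484 = 4.0258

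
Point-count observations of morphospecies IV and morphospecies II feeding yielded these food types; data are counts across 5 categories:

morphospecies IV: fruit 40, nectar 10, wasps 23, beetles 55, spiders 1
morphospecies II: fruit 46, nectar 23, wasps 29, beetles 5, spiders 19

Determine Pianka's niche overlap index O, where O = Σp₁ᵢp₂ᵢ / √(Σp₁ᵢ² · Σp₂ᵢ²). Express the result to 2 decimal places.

0.67

Proportions for morphospecies IV (n=129): 40/129=0.3101, 10/129=0.0775, 23/129=0.1783, 55/129=0.4264, 1/129=0.0078
Proportions for morphospecies II (n=122): 46/122=0.3770, 23/122=0.1885, 29/122=0.2377, 5/122=0.0410, 19/122=0.1557
Σ p₁ᵢp₂ᵢ = 0.116908 + 0.014609 + 0.042382 + 0.017482 + 0.001214 = 0.192595
Σp_1ᵢ² = 0.3101² + 0.0775² + 0.1783² + 0.4264² + 0.0078² = 0.096162 + 0.006006 + 0.031791 + 0.181817 + 0.000061 = 0.315837
Σp_2ᵢ² = 0.3770² + 0.1885² + 0.2377² + 0.0410² + 0.1557² = 0.142129 + 0.035532 + 0.056501 + 0.001681 + 0.024242 = 0.260085
O = 0.192595 / √(0.315837 × 0.260085) = 0.192595 / 0.2866086 = 0.6720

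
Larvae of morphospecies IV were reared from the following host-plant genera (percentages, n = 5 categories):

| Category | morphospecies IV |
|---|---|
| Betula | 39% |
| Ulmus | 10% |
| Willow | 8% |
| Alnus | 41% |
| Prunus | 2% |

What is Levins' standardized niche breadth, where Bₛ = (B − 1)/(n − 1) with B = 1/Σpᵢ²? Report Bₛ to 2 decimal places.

0.49

Convert percentages to proportions (divide by 100).
Σpᵢ² = 0.39² + 0.10² + 0.08² + 0.41² + 0.02² = 0.1521 + 0.0100 + 0.0064 + 0.1681 + 0.0004 = 0.3370
B = 1 / 0.3370 = 2.9674
Bₛ = (B − 1)/(n − 1) = (2.9674 − 1)/(5 − 1) = 1.9674/4 = 0.4919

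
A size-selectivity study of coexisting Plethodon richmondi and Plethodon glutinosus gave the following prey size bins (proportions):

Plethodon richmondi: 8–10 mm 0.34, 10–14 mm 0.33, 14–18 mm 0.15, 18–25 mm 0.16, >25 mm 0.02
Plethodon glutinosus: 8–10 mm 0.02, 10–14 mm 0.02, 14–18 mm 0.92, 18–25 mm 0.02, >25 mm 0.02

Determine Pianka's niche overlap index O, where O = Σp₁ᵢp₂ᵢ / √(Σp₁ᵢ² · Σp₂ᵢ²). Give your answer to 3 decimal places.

Σ p₁ᵢp₂ᵢ = 0.0068 + 0.0066 + 0.1380 + 0.0032 + 0.0004 = 0.1550
Σp_1ᵢ² = 0.34² + 0.33² + 0.15² + 0.16² + 0.02² = 0.1156 + 0.1089 + 0.0225 + 0.0256 + 0.0004 = 0.2730
Σp_2ᵢ² = 0.02² + 0.02² + 0.92² + 0.02² + 0.02² = 0.0004 + 0.0004 + 0.8464 + 0.0004 + 0.0004 = 0.8480
O = 0.1550 / √(0.2730 × 0.8480) = 0.1550 / 0.481149 = 0.32215

0.322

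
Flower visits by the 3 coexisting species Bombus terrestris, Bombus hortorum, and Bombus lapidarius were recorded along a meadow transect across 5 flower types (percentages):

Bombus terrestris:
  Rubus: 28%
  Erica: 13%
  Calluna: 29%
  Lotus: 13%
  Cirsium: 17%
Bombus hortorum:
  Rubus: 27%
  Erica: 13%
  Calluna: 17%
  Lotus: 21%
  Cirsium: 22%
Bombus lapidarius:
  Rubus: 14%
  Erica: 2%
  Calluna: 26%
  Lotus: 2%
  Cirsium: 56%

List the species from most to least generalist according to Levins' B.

Bombus hortorum > Bombus terrestris > Bombus lapidarius

Convert percentages to proportions (divide by 100).
Σp_terrᵢ² = 0.28² + 0.13² + 0.29² + 0.13² + 0.17² = 0.0784 + 0.0169 + 0.0841 + 0.0169 + 0.0289 = 0.2252
B_terr = 1 / 0.2252 = 4.4405
Σp_hortᵢ² = 0.27² + 0.13² + 0.17² + 0.21² + 0.22² = 0.0729 + 0.0169 + 0.0289 + 0.0441 + 0.0484 = 0.2112
B_hort = 1 / 0.2112 = 4.7348
Σp_lapiᵢ² = 0.14² + 0.02² + 0.26² + 0.02² + 0.56² = 0.0196 + 0.0004 + 0.0676 + 0.0004 + 0.3136 = 0.4016
B_lapi = 1 / 0.4016 = 2.4900
Ranking by B (broadest → narrowest): Bombus hortorum (4.73) > Bombus terrestris (4.44) > Bombus lapidarius (2.49)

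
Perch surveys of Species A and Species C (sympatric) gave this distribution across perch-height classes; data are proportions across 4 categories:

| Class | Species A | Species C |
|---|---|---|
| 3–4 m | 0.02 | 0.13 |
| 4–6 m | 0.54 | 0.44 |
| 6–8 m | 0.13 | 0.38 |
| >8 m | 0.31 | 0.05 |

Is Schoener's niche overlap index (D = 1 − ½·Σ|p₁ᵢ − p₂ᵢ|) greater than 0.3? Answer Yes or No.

Σ|p₁ᵢ − p₂ᵢ| = 0.11 + 0.10 + 0.25 + 0.26 = 0.72
D = 1 − ½ × 0.72 = 1 − 0.360 = 0.6400
D = 0.6400 > 0.3 → Yes.

Yes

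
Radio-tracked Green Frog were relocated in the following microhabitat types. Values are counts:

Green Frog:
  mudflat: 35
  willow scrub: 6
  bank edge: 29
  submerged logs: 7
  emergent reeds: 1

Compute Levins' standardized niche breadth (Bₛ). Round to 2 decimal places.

Proportions for Green Frog (n=78): 35/78=0.4487, 6/78=0.0769, 29/78=0.3718, 7/78=0.0897, 1/78=0.0128
Σpᵢ² = 0.4487² + 0.0769² + 0.3718² + 0.0897² + 0.0128² = 0.201332 + 0.005914 + 0.138235 + 0.008046 + 0.000164 = 0.353691
B = 1 / 0.353691 = 2.8273
Bₛ = (B − 1)/(n − 1) = (2.8273 − 1)/(5 − 1) = 1.8273/4 = 0.4568

0.46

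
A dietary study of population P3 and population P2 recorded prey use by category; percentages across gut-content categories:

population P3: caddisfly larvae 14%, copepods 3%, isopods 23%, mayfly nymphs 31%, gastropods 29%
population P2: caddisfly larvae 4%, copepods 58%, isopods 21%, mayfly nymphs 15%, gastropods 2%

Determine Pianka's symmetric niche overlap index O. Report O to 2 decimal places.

0.39

Convert percentages to proportions (divide by 100).
Σ p₁ᵢp₂ᵢ = 0.0056 + 0.0174 + 0.0483 + 0.0465 + 0.0058 = 0.1236
Σp_1ᵢ² = 0.14² + 0.03² + 0.23² + 0.31² + 0.29² = 0.0196 + 0.0009 + 0.0529 + 0.0961 + 0.0841 = 0.2536
Σp_2ᵢ² = 0.04² + 0.58² + 0.21² + 0.15² + 0.02² = 0.0016 + 0.3364 + 0.0441 + 0.0225 + 0.0004 = 0.4050
O = 0.1236 / √(0.2536 × 0.4050) = 0.1236 / 0.32048 = 0.3857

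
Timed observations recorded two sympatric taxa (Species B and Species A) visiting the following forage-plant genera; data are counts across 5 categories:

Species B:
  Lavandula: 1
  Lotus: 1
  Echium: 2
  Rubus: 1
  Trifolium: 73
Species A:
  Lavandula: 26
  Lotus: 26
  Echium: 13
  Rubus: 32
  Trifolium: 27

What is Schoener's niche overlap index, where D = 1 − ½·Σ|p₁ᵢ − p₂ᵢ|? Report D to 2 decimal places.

Proportions for Species B (n=78): 1/78=0.0128, 1/78=0.0128, 2/78=0.0256, 1/78=0.0128, 73/78=0.9359
Proportions for Species A (n=124): 26/124=0.2097, 26/124=0.2097, 13/124=0.1048, 32/124=0.2581, 27/124=0.2177
Σ|p₁ᵢ − p₂ᵢ| = 0.1969 + 0.1969 + 0.0792 + 0.2453 + 0.7182 = 1.4365
D = 1 − ½ × 1.4365 = 1 − 0.71825 = 0.28175

0.28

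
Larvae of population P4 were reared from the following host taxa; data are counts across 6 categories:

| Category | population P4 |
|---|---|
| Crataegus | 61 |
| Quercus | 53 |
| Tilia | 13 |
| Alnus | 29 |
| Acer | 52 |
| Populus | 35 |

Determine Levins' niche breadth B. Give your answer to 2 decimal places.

5.15

Proportions for population P4 (n=243): 61/243=0.2510, 53/243=0.2181, 13/243=0.0535, 29/243=0.1193, 52/243=0.2140, 35/243=0.1440
Σpᵢ² = 0.2510² + 0.2181² + 0.0535² + 0.1193² + 0.2140² + 0.1440² = 0.063001 + 0.047568 + 0.002862 + 0.014232 + 0.045796 + 0.020736 = 0.194195
B = 1 / 0.194195 = 5.1495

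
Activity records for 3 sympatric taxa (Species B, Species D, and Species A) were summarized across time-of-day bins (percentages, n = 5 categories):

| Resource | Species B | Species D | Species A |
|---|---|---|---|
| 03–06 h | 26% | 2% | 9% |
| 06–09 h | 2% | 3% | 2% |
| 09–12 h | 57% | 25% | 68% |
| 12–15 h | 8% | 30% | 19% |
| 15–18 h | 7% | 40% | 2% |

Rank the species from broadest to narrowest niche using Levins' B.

Species D > Species B > Species A

Convert percentages to proportions (divide by 100).
Σp_Bᵢ² = 0.26² + 0.02² + 0.57² + 0.08² + 0.07² = 0.0676 + 0.0004 + 0.3249 + 0.0064 + 0.0049 = 0.4042
B_B = 1 / 0.4042 = 2.4740
Σp_Dᵢ² = 0.02² + 0.03² + 0.25² + 0.30² + 0.40² = 0.0004 + 0.0009 + 0.0625 + 0.0900 + 0.1600 = 0.3138
B_D = 1 / 0.3138 = 3.1867
Σp_Aᵢ² = 0.09² + 0.02² + 0.68² + 0.19² + 0.02² = 0.0081 + 0.0004 + 0.4624 + 0.0361 + 0.0004 = 0.5074
B_A = 1 / 0.5074 = 1.9708
Ranking by B (broadest → narrowest): Species D (3.19) > Species B (2.47) > Species A (1.97)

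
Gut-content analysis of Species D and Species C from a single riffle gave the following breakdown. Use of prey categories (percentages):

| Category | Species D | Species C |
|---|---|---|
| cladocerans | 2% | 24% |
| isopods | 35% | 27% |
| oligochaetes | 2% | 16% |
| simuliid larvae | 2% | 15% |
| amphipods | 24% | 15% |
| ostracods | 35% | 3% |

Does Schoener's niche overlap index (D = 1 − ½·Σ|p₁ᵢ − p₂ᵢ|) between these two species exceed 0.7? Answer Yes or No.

No

Convert percentages to proportions (divide by 100).
Σ|p₁ᵢ − p₂ᵢ| = 0.22 + 0.08 + 0.14 + 0.13 + 0.09 + 0.32 = 0.98
D = 1 − ½ × 0.98 = 1 − 0.490 = 0.5100
D = 0.5100 < 0.7 → No.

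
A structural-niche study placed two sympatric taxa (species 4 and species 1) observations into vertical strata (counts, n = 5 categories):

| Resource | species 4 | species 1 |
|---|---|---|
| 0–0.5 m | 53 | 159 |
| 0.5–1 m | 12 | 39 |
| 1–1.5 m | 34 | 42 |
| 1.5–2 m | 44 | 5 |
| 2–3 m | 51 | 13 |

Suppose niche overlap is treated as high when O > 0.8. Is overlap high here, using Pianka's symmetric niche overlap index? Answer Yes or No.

No

Proportions for species 4 (n=194): 53/194=0.2732, 12/194=0.0619, 34/194=0.1753, 44/194=0.2268, 51/194=0.2629
Proportions for species 1 (n=258): 159/258=0.6163, 39/258=0.1512, 42/258=0.1628, 5/258=0.0194, 13/258=0.0504
Σ p₁ᵢp₂ᵢ = 0.168373 + 0.009359 + 0.028539 + 0.004400 + 0.013250 = 0.223921
Σp_1ᵢ² = 0.2732² + 0.0619² + 0.1753² + 0.2268² + 0.2629² = 0.074638 + 0.003832 + 0.030730 + 0.051438 + 0.069116 = 0.229754
Σp_2ᵢ² = 0.6163² + 0.1512² + 0.1628² + 0.0194² + 0.0504² = 0.379826 + 0.022861 + 0.026504 + 0.000376 + 0.002540 = 0.432107
O = 0.223921 / √(0.229754 × 0.432107) = 0.223921 / 0.3150846 = 0.7107
O = 0.7107 < 0.8 → No.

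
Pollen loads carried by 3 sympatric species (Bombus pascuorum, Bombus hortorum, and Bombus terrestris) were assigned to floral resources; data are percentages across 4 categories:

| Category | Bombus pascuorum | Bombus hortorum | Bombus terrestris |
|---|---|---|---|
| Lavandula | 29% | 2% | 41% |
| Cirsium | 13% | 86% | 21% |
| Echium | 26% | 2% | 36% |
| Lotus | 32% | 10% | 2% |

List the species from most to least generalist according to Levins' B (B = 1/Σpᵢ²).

Bombus pascuorum > Bombus terrestris > Bombus hortorum

Convert percentages to proportions (divide by 100).
Σp_pascᵢ² = 0.29² + 0.13² + 0.26² + 0.32² = 0.0841 + 0.0169 + 0.0676 + 0.1024 = 0.2710
B_pasc = 1 / 0.2710 = 3.6900
Σp_hortᵢ² = 0.02² + 0.86² + 0.02² + 0.10² = 0.0004 + 0.7396 + 0.0004 + 0.0100 = 0.7504
B_hort = 1 / 0.7504 = 1.3326
Σp_terrᵢ² = 0.41² + 0.21² + 0.36² + 0.02² = 0.1681 + 0.0441 + 0.1296 + 0.0004 = 0.3422
B_terr = 1 / 0.3422 = 2.9223
Ranking by B (broadest → narrowest): Bombus pascuorum (3.69) > Bombus terrestris (2.92) > Bombus hortorum (1.33)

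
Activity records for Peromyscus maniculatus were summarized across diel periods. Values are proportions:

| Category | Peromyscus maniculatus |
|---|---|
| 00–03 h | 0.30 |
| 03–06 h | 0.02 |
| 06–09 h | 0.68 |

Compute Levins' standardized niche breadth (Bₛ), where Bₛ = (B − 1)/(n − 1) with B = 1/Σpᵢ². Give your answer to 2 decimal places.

Σpᵢ² = 0.30² + 0.02² + 0.68² = 0.0900 + 0.0004 + 0.4624 = 0.5528
B = 1 / 0.5528 = 1.8090
Bₛ = (B − 1)/(n − 1) = (1.8090 − 1)/(3 − 1) = 0.8090/2 = 0.4045

0.40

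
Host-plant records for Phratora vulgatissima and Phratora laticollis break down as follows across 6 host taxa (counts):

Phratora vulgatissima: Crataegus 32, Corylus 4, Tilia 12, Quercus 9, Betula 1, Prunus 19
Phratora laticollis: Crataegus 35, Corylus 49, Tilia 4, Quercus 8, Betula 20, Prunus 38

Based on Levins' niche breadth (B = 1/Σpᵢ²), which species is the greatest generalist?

Proportions for Phratora vulgatissima (n=77): 32/77=0.4156, 4/77=0.0519, 12/77=0.1558, 9/77=0.1169, 1/77=0.0130, 19/77=0.2468
Proportions for Phratora laticollis (n=154): 35/154=0.2273, 49/154=0.3182, 4/154=0.0260, 8/154=0.0519, 20/154=0.1299, 38/154=0.2468
Σp_vulgᵢ² = 0.4156² + 0.0519² + 0.1558² + 0.1169² + 0.0130² + 0.2468² = 0.172723 + 0.002694 + 0.024274 + 0.013666 + 0.000169 + 0.060910 = 0.274436
B_vulg = 1 / 0.274436 = 3.6438
Σp_latiᵢ² = 0.2273² + 0.3182² + 0.0260² + 0.0519² + 0.1299² + 0.2468² = 0.051665 + 0.101251 + 0.000676 + 0.002694 + 0.016874 + 0.060910 = 0.234070
B_lati = 1 / 0.234070 = 4.2722
Highest B → broadest niche (most generalist): Phratora laticollis (B = 4.27).

Phratora laticollis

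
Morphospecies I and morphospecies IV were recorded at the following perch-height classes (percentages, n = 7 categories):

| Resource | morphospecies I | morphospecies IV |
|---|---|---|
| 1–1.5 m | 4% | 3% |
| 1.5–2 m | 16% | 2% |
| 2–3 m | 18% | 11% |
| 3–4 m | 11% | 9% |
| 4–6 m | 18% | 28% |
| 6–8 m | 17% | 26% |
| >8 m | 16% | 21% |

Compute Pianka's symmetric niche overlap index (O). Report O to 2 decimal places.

0.89

Convert percentages to proportions (divide by 100).
Σ p₁ᵢp₂ᵢ = 0.0012 + 0.0032 + 0.0198 + 0.0099 + 0.0504 + 0.0442 + 0.0336 = 0.1623
Σp_1ᵢ² = 0.04² + 0.16² + 0.18² + 0.11² + 0.18² + 0.17² + 0.16² = 0.0016 + 0.0256 + 0.0324 + 0.0121 + 0.0324 + 0.0289 + 0.0256 = 0.1586
Σp_2ᵢ² = 0.03² + 0.02² + 0.11² + 0.09² + 0.28² + 0.26² + 0.21² = 0.0009 + 0.0004 + 0.0121 + 0.0081 + 0.0784 + 0.0676 + 0.0441 = 0.2116
O = 0.1623 / √(0.1586 × 0.2116) = 0.1623 / 0.18319 = 0.8860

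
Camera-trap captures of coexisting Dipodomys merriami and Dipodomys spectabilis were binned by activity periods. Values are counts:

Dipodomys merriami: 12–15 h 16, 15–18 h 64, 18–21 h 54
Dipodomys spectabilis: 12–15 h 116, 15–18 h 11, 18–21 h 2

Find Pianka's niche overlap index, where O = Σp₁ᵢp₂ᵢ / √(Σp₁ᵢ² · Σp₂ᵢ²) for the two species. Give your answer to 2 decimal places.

0.27

Proportions for Dipodomys merriami (n=134): 16/134=0.1194, 64/134=0.4776, 54/134=0.4030
Proportions for Dipodomys spectabilis (n=129): 116/129=0.8992, 11/129=0.0853, 2/129=0.0155
Σ p₁ᵢp₂ᵢ = 0.107364 + 0.040739 + 0.006247 = 0.154350
Σp_1ᵢ² = 0.1194² + 0.4776² + 0.4030² = 0.014256 + 0.228102 + 0.162409 = 0.404767
Σp_2ᵢ² = 0.8992² + 0.0853² + 0.0155² = 0.808561 + 0.007276 + 0.000240 = 0.816077
O = 0.154350 / √(0.404767 × 0.816077) = 0.154350 / 0.5747356 = 0.2686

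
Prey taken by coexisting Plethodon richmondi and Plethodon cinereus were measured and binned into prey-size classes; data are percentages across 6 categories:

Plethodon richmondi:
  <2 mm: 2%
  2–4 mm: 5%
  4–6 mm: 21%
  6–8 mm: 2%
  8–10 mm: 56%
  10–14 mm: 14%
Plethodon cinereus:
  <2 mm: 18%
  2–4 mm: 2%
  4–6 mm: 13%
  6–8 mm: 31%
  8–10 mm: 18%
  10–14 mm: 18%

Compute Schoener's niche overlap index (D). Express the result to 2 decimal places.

0.51

Convert percentages to proportions (divide by 100).
Σ|p₁ᵢ − p₂ᵢ| = 0.16 + 0.03 + 0.08 + 0.29 + 0.38 + 0.04 = 0.98
D = 1 − ½ × 0.98 = 1 − 0.490 = 0.5100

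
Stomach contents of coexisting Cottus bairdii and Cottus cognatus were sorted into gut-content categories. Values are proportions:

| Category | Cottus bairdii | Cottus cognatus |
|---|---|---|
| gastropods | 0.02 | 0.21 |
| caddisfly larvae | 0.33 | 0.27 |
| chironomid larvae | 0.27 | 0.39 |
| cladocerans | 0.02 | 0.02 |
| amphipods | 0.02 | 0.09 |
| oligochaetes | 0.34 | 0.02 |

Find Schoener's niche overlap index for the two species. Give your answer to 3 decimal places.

Σ|p₁ᵢ − p₂ᵢ| = 0.19 + 0.06 + 0.12 + 0.00 + 0.07 + 0.32 = 0.76
D = 1 − ½ × 0.76 = 1 − 0.380 = 0.62000

0.620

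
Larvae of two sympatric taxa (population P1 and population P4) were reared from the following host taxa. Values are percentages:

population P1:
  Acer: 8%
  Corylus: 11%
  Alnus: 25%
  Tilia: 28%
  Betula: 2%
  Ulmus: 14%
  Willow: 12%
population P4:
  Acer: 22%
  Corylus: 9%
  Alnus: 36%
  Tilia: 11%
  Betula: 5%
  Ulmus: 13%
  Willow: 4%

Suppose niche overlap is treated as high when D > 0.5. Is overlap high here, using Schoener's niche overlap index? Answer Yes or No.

Convert percentages to proportions (divide by 100).
Σ|p₁ᵢ − p₂ᵢ| = 0.14 + 0.02 + 0.11 + 0.17 + 0.03 + 0.01 + 0.08 = 0.56
D = 1 − ½ × 0.56 = 1 − 0.280 = 0.7200
D = 0.7200 > 0.5 → Yes.

Yes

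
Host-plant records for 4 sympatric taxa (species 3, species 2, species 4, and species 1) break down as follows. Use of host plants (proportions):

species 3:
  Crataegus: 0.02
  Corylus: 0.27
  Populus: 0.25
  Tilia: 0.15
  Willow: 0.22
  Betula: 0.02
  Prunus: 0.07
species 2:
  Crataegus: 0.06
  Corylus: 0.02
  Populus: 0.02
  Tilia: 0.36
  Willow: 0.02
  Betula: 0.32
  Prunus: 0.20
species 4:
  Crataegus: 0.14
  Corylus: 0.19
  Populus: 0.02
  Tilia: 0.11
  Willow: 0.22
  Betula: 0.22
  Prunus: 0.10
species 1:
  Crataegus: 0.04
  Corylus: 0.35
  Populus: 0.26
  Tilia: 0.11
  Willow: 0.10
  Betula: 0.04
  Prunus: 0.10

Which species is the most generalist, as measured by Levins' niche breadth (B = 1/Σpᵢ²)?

species 4

Σp_3ᵢ² = 0.02² + 0.27² + 0.25² + 0.15² + 0.22² + 0.02² + 0.07² = 0.0004 + 0.0729 + 0.0625 + 0.0225 + 0.0484 + 0.0004 + 0.0049 = 0.2120
B_3 = 1 / 0.2120 = 4.7170
Σp_2ᵢ² = 0.06² + 0.02² + 0.02² + 0.36² + 0.02² + 0.32² + 0.20² = 0.0036 + 0.0004 + 0.0004 + 0.1296 + 0.0004 + 0.1024 + 0.0400 = 0.2768
B_2 = 1 / 0.2768 = 3.6127
Σp_4ᵢ² = 0.14² + 0.19² + 0.02² + 0.11² + 0.22² + 0.22² + 0.10² = 0.0196 + 0.0361 + 0.0004 + 0.0121 + 0.0484 + 0.0484 + 0.0100 = 0.1750
B_4 = 1 / 0.1750 = 5.7143
Σp_1ᵢ² = 0.04² + 0.35² + 0.26² + 0.11² + 0.10² + 0.04² + 0.10² = 0.0016 + 0.1225 + 0.0676 + 0.0121 + 0.0100 + 0.0016 + 0.0100 = 0.2254
B_1 = 1 / 0.2254 = 4.4366
Highest B → broadest niche (most generalist): species 4 (B = 5.71).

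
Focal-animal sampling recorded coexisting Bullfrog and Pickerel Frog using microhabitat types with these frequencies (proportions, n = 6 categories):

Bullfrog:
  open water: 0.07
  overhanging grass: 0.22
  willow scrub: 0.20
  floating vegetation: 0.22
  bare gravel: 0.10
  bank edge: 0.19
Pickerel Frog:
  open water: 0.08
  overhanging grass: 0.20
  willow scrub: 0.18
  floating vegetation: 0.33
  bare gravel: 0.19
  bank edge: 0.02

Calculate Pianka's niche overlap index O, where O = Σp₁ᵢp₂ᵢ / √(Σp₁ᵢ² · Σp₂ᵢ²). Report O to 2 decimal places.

Σ p₁ᵢp₂ᵢ = 0.0056 + 0.0440 + 0.0360 + 0.0726 + 0.0190 + 0.0038 = 0.1810
Σp_1ᵢ² = 0.07² + 0.22² + 0.20² + 0.22² + 0.10² + 0.19² = 0.0049 + 0.0484 + 0.0400 + 0.0484 + 0.0100 + 0.0361 = 0.1878
Σp_2ᵢ² = 0.08² + 0.20² + 0.18² + 0.33² + 0.19² + 0.02² = 0.0064 + 0.0400 + 0.0324 + 0.1089 + 0.0361 + 0.0004 = 0.2242
O = 0.1810 / √(0.1878 × 0.2242) = 0.1810 / 0.20519 = 0.8821

0.88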